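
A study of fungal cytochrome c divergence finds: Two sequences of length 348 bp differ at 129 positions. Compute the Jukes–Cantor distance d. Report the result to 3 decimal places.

0.511

p = 129/348 ≈ 0.37069.
d = −(3/4) ln(1 − 4p/3) = −0.75 ln(1 − 0.494253) = −0.75 ln(0.505747)
  = −0.75 × (-0.681719) = 0.511289 substitutions/site.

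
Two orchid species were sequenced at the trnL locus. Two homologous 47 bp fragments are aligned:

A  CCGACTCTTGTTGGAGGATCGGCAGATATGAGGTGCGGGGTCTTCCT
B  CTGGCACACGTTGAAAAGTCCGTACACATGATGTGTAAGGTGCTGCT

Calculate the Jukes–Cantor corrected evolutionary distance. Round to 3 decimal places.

The sequences differ at 20 of 47 sites, so p = 20/47 ≈ 0.425532.
d = −(3/4) ln(1 − 4p/3) = −0.75 ln(1 − 0.567376) = −0.75 ln(0.432624)
  = −0.75 × (-0.837886) = 0.628415 substitutions/site.

0.628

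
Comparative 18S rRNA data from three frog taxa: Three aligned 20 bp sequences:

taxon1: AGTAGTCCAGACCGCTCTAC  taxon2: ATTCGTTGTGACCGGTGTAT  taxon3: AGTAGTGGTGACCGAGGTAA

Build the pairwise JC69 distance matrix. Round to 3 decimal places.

taxon1–taxon2: 8/20 sites differ → p = 0.4, d = −0.75 ln(1 − 0.533333) = 0.571605 ≈ 0.572.
taxon1–taxon3: 7/20 sites differ → p = 0.35, d = −0.75 ln(1 − 0.466667) = 0.471457 ≈ 0.471.
taxon2–taxon3: 6/20 sites differ → p = 0.3, d = −0.75 ln(1 − 0.4) = 0.383119 ≈ 0.383.

d(taxon1,taxon2) = 0.572, d(taxon1,taxon3) = 0.471, d(taxon2,taxon3) = 0.383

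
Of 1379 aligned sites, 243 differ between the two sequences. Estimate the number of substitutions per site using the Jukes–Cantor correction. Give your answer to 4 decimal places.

0.2009

p = 243/1379 ≈ 0.176215.
d = −(3/4) ln(1 − 4p/3) = −0.75 ln(1 − 0.234953) = −0.75 ln(0.765047)
  = −0.75 × (-0.267818) = 0.200864 substitutions/site.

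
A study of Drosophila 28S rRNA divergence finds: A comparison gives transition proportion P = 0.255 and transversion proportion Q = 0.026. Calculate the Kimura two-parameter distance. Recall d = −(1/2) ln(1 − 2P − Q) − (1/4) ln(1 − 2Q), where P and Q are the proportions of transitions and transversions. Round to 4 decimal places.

0.3973

Under the Kimura two-parameter model, d = −½ ln(1 − 2P − Q) − ¼ ln(1 − 2Q).
1 − 2P − Q = 0.464, giving −½ ln(0.464) = 0.383935.
1 − 2Q = 0.948, giving −¼ ln(0.948) = 0.013350.
d = 0.383935 + 0.013350 = 0.397285.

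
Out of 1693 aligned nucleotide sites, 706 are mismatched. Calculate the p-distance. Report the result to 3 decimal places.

0.417

p = 706/1693 = 0.417011… ≈ 0.417 (to 3 d.p.).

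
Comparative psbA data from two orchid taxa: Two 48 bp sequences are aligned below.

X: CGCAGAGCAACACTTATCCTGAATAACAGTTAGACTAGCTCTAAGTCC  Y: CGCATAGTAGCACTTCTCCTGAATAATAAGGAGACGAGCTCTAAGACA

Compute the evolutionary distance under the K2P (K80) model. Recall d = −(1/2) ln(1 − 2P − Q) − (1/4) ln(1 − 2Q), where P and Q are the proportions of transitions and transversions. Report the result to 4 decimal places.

0.2736

Of 48 sites, 4 differences are transitions and 7 are transversions, so P = 4/48 ≈ 0.083333 and Q = 7/48 ≈ 0.145833.
Under the Kimura two-parameter model, d = −½ ln(1 − 2P − Q) − ¼ ln(1 − 2Q).
1 − 2P − Q = 0.687501, giving −½ ln(0.687501) = 0.187346.
1 − 2Q = 0.708334, giving −¼ ln(0.708334) = 0.086210.
d = 0.187346 + 0.086210 = 0.273556.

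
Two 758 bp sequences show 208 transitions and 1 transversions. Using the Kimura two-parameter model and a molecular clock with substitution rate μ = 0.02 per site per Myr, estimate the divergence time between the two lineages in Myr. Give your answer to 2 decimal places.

10.00

P = 208/758 ≈ 0.274406 and Q = 1/758 ≈ 0.001319.
Under the Kimura two-parameter model, d = −½ ln(1 − 2P − Q) − ¼ ln(1 − 2Q).
1 − 2P − Q = 0.449869, giving −½ ln(0.449869) = 0.399399.
1 − 2Q = 0.997362, giving −¼ ln(0.997362) = 0.000660.
d = 0.399399 + 0.000660 = 0.400059.
Under a molecular clock d = 2μt, so t = d/(2μ) = 0.400059 / (2 × 0.02) = 10.00 Myr.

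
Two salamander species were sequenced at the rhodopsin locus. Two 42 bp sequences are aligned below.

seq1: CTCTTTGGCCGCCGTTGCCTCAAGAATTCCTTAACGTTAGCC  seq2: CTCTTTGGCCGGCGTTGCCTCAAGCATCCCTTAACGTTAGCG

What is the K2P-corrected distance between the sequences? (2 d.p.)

0.10

Of 42 sites, 1 differences are transitions and 3 are transversions, so P = 1/42 ≈ 0.02381 and Q = 3/42 ≈ 0.071429.
Under the Kimura two-parameter model, d = −½ ln(1 − 2P − Q) − ¼ ln(1 − 2Q).
1 − 2P − Q = 0.880951, giving −½ ln(0.880951) = 0.063377.
1 − 2Q = 0.857142, giving −¼ ln(0.857142) = 0.038538.
d = 0.063377 + 0.038538 = 0.101915.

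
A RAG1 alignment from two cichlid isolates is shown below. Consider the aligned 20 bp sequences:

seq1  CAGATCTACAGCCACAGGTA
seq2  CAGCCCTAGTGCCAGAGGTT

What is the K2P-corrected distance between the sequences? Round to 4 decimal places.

Of 20 sites, 1 differences are transitions and 5 are transversions, so P = 1/20 = 0.05 and Q = 5/20 = 0.25.
Under the Kimura two-parameter model, d = −½ ln(1 − 2P − Q) − ¼ ln(1 − 2Q).
1 − 2P − Q = 0.65, giving −½ ln(0.65) = 0.215391.
1 − 2Q = 0.5, giving −¼ ln(0.5) = 0.173287.
d = 0.215391 + 0.173287 = 0.388678.

0.3887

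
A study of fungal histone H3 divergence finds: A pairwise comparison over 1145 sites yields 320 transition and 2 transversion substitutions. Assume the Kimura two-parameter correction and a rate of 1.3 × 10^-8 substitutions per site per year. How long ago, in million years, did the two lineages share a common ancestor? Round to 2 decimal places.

15.85

P = 320/1145 ≈ 0.279476 and Q = 2/1145 ≈ 0.001747.
Under the Kimura two-parameter model, d = −½ ln(1 − 2P − Q) − ¼ ln(1 − 2Q).
1 − 2P − Q = 0.439301, giving −½ ln(0.439301) = 0.411285.
1 − 2Q = 0.996506, giving −¼ ln(0.996506) = 0.000875.
d = 0.411285 + 0.000875 = 0.412160.
Under a molecular clock d = 2μt, so t = d/(2μ) = 0.412160 / (2 × 1.3 × 10^-8) = 15.85 million years.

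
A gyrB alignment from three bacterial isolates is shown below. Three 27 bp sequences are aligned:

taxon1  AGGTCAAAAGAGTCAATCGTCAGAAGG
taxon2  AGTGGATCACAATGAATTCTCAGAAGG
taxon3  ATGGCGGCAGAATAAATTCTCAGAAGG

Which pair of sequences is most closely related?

taxon2 and taxon3

taxon1–taxon2: 10/27 differ, p = 0.370, d = 0.511.
taxon1–taxon3: 9/27 differ, p = 0.333, d = 0.441.
taxon2–taxon3: 7/27 differ, p = 0.259, d = 0.318.
The smallest distance is between taxon2 and taxon3.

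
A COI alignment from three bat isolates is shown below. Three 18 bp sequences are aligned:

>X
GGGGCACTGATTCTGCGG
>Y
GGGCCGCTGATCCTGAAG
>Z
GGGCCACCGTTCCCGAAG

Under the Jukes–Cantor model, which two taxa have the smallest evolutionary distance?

Y and Z

X–Y: 5/18 differ, p = 0.278, d = 0.347.
X–Z: 7/18 differ, p = 0.389, d = 0.548.
Y–Z: 4/18 differ, p = 0.222, d = 0.264.
The smallest distance is between Y and Z.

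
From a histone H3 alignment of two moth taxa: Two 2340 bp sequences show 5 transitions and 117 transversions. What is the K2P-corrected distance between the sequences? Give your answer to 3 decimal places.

0.054

P = 5/2340 ≈ 0.002137 and Q = 117/2340 = 0.05.
Under the Kimura two-parameter model, d = −½ ln(1 − 2P − Q) − ¼ ln(1 − 2Q).
1 − 2P − Q = 0.945726, giving −½ ln(0.945726) = 0.027901.
1 − 2Q = 0.9, giving −¼ ln(0.9) = 0.026340.
d = 0.027901 + 0.026340 = 0.054241.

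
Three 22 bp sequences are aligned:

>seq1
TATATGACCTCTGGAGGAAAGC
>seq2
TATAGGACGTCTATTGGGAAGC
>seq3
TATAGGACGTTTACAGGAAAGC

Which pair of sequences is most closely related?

seq1–seq2: 6/22 differ, p = 0.273, d = 0.339.
seq1–seq3: 5/22 differ, p = 0.227, d = 0.271.
seq2–seq3: 4/22 differ, p = 0.182, d = 0.208.
The smallest distance is between seq2 and seq3.

seq2 and seq3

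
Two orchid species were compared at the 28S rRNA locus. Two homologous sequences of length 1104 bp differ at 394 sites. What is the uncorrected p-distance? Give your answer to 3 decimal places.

p = 394/1104 = 0.356884… ≈ 0.357 (to 3 d.p.).

0.357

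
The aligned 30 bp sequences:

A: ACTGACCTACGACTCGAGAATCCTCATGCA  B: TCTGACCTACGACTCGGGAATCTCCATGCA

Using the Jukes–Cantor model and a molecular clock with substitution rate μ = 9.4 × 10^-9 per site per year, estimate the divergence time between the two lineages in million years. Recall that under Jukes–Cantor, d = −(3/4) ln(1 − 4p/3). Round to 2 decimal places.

The sequences differ at 4 of 30 sites (1, 17, 23, 24), so p = 4/30 ≈ 0.133333.
d = −(3/4) ln(1 − 4p/3) = −0.75 ln(1 − 0.177777) = −0.75 ln(0.822223)
  = −0.75 × (-0.195744) = 0.146808 substitutions/site.
Under a molecular clock d = 2μt, so t = d/(2μ) = 0.146808 / (2 × 9.4 × 10^-9) = 7.81 million years.

7.81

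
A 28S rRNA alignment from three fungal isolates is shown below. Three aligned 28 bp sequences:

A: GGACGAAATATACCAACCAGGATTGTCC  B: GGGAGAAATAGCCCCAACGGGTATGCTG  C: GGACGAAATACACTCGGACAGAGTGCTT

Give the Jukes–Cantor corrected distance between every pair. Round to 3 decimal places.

d(A,B) = 0.635, d(A,C) = 0.635, d(B,C) = 0.724

A–B: 12/28 sites differ → p ≈ 0.428571, d = −0.75 ln(1 − 0.571428) = 0.635472 ≈ 0.635.
A–C: 12/28 sites differ → p ≈ 0.428571, d = −0.75 ln(1 − 0.571428) = 0.635472 ≈ 0.635.
B–C: 13/28 sites differ → p ≈ 0.464286, d = −0.75 ln(1 − 0.619048) = 0.723811 ≈ 0.724.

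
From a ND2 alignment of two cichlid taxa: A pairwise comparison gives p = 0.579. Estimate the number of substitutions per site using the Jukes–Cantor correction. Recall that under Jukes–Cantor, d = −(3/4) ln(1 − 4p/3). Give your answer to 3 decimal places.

1.109

d = −(3/4) ln(1 − 4p/3) = −0.75 ln(1 − 0.772) = −0.75 ln(0.228)
  = −0.75 × (-1.478410) = 1.108808 substitutions/site.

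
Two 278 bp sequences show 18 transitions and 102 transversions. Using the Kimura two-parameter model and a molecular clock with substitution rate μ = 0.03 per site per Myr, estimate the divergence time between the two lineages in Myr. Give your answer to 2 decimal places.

P = 18/278 ≈ 0.064748 and Q = 102/278 ≈ 0.366906.
Under the Kimura two-parameter model, d = −½ ln(1 − 2P − Q) − ¼ ln(1 − 2Q).
1 − 2P − Q = 0.503598, giving −½ ln(0.503598) = 0.342988.
1 − 2Q = 0.266188, giving −¼ ln(0.266188) = 0.330888.
d = 0.342988 + 0.330888 = 0.673876.
Under a molecular clock d = 2μt, so t = d/(2μ) = 0.673876 / (2 × 0.03) = 11.23 Myr.

11.23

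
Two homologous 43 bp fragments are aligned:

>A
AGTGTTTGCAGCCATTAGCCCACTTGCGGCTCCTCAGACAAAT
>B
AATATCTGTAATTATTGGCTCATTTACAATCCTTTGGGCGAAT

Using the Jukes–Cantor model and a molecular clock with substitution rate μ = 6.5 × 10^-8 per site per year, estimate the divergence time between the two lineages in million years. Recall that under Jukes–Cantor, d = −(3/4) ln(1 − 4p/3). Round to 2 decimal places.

5.58

The sequences differ at 20 of 43 sites, so p = 20/43 ≈ 0.465116.
d = −(3/4) ln(1 − 4p/3) = −0.75 ln(1 − 0.620155) = −0.75 ln(0.379845)
  = −0.75 × (-0.967992) = 0.725994 substitutions/site.
Under a molecular clock d = 2μt, so t = d/(2μ) = 0.725994 / (2 × 6.5 × 10^-8) = 5.58 million years.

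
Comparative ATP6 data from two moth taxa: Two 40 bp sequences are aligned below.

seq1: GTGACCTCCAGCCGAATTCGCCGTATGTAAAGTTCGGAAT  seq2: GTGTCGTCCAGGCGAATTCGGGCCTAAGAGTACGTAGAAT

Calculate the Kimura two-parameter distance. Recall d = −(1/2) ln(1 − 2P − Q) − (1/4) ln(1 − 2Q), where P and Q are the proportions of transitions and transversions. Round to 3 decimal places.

0.690

Of 40 sites, 7 differences are transitions and 11 are transversions, so P = 7/40 = 0.175 and Q = 11/40 = 0.275.
Under the Kimura two-parameter model, d = −½ ln(1 − 2P − Q) − ¼ ln(1 − 2Q).
1 − 2P − Q = 0.375, giving −½ ln(0.375) = 0.490415.
1 − 2Q = 0.45, giving −¼ ln(0.45) = 0.199627.
d = 0.490415 + 0.199627 = 0.690042.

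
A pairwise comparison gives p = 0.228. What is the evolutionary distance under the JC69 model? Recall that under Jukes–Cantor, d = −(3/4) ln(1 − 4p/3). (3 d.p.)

d = −(3/4) ln(1 − 4p/3) = −0.75 ln(1 − 0.304) = −0.75 ln(0.696)
  = −0.75 × (-0.362406) = 0.271805 substitutions/site.

0.272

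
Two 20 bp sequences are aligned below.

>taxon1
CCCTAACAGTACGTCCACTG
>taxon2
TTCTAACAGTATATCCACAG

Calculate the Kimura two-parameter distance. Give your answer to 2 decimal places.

0.33

Of 20 sites, 4 differences are transitions and 1 are transversions, so P = 4/20 = 0.2 and Q = 1/20 = 0.05.
Under the Kimura two-parameter model, d = −½ ln(1 − 2P − Q) − ¼ ln(1 − 2Q).
1 − 2P − Q = 0.55, giving −½ ln(0.55) = 0.298919.
1 − 2Q = 0.9, giving −¼ ln(0.9) = 0.026340.
d = 0.298919 + 0.026340 = 0.325259.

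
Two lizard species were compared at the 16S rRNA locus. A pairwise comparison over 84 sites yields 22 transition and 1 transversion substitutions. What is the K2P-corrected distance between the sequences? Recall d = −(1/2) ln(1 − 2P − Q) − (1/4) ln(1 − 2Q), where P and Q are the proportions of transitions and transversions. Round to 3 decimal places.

0.390

P = 22/84 ≈ 0.261905 and Q = 1/84 ≈ 0.011905.
Under the Kimura two-parameter model, d = −½ ln(1 − 2P − Q) − ¼ ln(1 − 2Q).
1 − 2P − Q = 0.464285, giving −½ ln(0.464285) = 0.383628.
1 − 2Q = 0.97619, giving −¼ ln(0.97619) = 0.006025.
d = 0.383628 + 0.006025 = 0.389653.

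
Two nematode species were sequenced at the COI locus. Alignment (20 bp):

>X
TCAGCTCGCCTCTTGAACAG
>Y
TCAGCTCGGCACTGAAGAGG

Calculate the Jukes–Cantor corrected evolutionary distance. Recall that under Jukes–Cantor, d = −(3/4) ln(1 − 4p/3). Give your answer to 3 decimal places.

0.471

The sequences differ at 7 of 20 sites (9, 11, 14, 15, 17, 18, 19), so p = 7/20 = 0.35.
d = −(3/4) ln(1 − 4p/3) = −0.75 ln(1 − 0.466667) = −0.75 ln(0.533333)
  = −0.75 × (-0.628609) = 0.471457 substitutions/site.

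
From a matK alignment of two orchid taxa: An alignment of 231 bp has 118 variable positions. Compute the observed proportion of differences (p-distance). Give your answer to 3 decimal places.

p = 118/231 = 0.510822… ≈ 0.511 (to 3 d.p.).

0.511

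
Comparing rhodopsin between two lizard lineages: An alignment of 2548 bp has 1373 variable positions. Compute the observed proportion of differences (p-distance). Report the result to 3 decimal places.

p = 1373/2548 = 0.538854… ≈ 0.539 (to 3 d.p.).

0.539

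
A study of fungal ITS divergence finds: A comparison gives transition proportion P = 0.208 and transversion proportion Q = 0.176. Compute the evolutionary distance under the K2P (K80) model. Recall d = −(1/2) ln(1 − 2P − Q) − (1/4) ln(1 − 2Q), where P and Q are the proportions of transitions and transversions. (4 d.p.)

Under the Kimura two-parameter model, d = −½ ln(1 − 2P − Q) − ¼ ln(1 − 2Q).
1 − 2P − Q = 0.408, giving −½ ln(0.408) = 0.448244.
1 − 2Q = 0.648, giving −¼ ln(0.648) = 0.108466.
d = 0.448244 + 0.108466 = 0.556710.

0.5567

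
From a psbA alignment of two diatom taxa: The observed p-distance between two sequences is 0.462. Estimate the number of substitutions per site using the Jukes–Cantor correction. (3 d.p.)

0.718

d = −(3/4) ln(1 − 4p/3) = −0.75 ln(1 − 0.616) = −0.75 ln(0.384)
  = −0.75 × (-0.957113) = 0.717835 substitutions/site.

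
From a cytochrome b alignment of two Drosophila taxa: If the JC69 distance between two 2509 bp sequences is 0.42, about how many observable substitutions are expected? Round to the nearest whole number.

807

Invert JC69: p = (3/4)(1 − e^(−4d/3)) = 0.75 × (1 − e^(-0.56)) = 0.75 × (1 − 0.571209) = 0.321593.
Expected differing sites = pL ≈ 0.321593 × 2509 = 806.876837 ≈ 807.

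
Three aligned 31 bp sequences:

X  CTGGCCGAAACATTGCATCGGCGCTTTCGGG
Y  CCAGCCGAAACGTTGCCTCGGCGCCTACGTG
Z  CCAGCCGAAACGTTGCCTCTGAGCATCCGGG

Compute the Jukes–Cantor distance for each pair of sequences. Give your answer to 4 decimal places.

d(X,Y) = 0.2687, d(X,Z) = 0.3163, d(Y,Z) = 0.1816

X–Y: 7/31 sites differ → p ≈ 0.225806, d = −0.75 ln(1 − 0.301075) = 0.268659 ≈ 0.2687.
X–Z: 8/31 sites differ → p ≈ 0.258065, d = −0.75 ln(1 − 0.344087) = 0.316295 ≈ 0.3163.
Y–Z: 5/31 sites differ → p ≈ 0.16129, d = −0.75 ln(1 − 0.215053) = 0.181604 ≈ 0.1816.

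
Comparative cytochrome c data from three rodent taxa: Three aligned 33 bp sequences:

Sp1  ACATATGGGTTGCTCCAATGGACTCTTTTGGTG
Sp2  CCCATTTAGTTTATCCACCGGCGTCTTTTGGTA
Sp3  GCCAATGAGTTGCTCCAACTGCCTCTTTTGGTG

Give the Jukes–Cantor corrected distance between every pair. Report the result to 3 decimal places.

Sp1–Sp2: 13/33 sites differ → p ≈ 0.393939, d = −0.75 ln(1 − 0.525252) = 0.558728 ≈ 0.559.
Sp1–Sp3: 7/33 sites differ → p ≈ 0.212121, d = −0.75 ln(1 − 0.282828) = 0.249330 ≈ 0.249.
Sp2–Sp3: 9/33 sites differ → p ≈ 0.272727, d = −0.75 ln(1 − 0.363636) = 0.338988 ≈ 0.339.

d(Sp1,Sp2) = 0.559, d(Sp1,Sp3) = 0.249, d(Sp2,Sp3) = 0.339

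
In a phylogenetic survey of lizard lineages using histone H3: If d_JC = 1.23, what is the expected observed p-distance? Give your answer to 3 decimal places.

0.605

p = (3/4)(1 − e^(−4d/3)) = 0.75 × (1 − e^(-1.64)) = 0.75 × (1 − 0.193980) = 0.604515.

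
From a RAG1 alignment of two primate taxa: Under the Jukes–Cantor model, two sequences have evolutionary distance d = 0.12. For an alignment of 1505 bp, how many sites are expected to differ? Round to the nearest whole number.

Invert JC69: p = (3/4)(1 − e^(−4d/3)) = 0.75 × (1 − e^(-0.16)) = 0.75 × (1 − 0.852144) = 0.110892.
Expected differing sites = pL ≈ 0.110892 × 1505 = 166.89246 ≈ 167.

167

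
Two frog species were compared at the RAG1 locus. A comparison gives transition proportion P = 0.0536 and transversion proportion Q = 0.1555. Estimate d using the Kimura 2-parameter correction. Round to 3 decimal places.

0.246

Under the Kimura two-parameter model, d = −½ ln(1 − 2P − Q) − ¼ ln(1 − 2Q).
1 − 2P − Q = 0.7373, giving −½ ln(0.7373) = 0.152380.
1 − 2Q = 0.689, giving −¼ ln(0.689) = 0.093129.
d = 0.152380 + 0.093129 = 0.245509.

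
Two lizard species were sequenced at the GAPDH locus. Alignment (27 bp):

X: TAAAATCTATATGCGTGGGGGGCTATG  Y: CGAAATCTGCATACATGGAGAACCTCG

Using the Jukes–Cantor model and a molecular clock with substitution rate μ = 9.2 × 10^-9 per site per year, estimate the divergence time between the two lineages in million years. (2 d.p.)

The sequences differ at 12 of 27 sites, so p = 12/27 ≈ 0.444444.
d = −(3/4) ln(1 − 4p/3) = −0.75 ln(1 − 0.592592) = −0.75 ln(0.407408)
  = −0.75 × (-0.897940) = 0.673455 substitutions/site.
Under a molecular clock d = 2μt, so t = d/(2μ) = 0.673455 / (2 × 9.2 × 10^-9) = 36.60 million years.

36.60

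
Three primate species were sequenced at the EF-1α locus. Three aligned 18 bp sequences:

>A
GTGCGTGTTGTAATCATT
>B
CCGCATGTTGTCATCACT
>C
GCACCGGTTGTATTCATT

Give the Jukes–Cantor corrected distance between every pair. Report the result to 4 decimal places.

d(A,B) = 0.3470, d(A,C) = 0.3470, d(B,C) = 0.5482

A–B: 5/18 sites differ → p ≈ 0.277778, d = −0.75 ln(1 − 0.370371) = 0.346968 ≈ 0.3470.
A–C: 5/18 sites differ → p ≈ 0.277778, d = −0.75 ln(1 − 0.370371) = 0.346968 ≈ 0.3470.
B–C: 7/18 sites differ → p ≈ 0.388889, d = −0.75 ln(1 − 0.518519) = 0.548166 ≈ 0.5482.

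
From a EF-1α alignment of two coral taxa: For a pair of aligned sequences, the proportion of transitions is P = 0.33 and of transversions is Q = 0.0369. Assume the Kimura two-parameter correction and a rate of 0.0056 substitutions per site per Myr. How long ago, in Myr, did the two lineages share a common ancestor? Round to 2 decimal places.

55.00

Under the Kimura two-parameter model, d = −½ ln(1 − 2P − Q) − ¼ ln(1 − 2Q).
1 − 2P − Q = 0.3031, giving −½ ln(0.3031) = 0.596846.
1 − 2Q = 0.9262, giving −¼ ln(0.9262) = 0.019166.
d = 0.596846 + 0.019166 = 0.616012.
Under a molecular clock d = 2μt, so t = d/(2μ) = 0.616012 / (2 × 0.0056) = 55.00 Myr.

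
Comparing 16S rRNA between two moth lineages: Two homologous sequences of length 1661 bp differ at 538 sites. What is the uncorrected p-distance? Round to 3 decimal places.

p = 538/1661 = 0.323901… ≈ 0.324 (to 3 d.p.).

0.324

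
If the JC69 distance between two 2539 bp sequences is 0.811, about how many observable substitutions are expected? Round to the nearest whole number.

1258

Invert JC69: p = (3/4)(1 − e^(−4d/3)) = 0.75 × (1 − e^(-1.081333)) = 0.75 × (1 − 0.339143) = 0.495643.
Expected differing sites = pL ≈ 0.495643 × 2539 = 1258.437577 ≈ 1258.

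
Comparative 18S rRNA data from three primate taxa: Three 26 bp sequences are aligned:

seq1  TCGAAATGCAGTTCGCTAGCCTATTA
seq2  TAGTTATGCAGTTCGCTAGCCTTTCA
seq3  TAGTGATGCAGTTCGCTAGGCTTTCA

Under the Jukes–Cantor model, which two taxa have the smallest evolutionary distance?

seq1–seq2: 5/26 differ, p = 0.192, d = 0.222.
seq1–seq3: 6/26 differ, p = 0.231, d = 0.276.
seq2–seq3: 2/26 differ, p = 0.077, d = 0.081.
The smallest distance is between seq2 and seq3.

seq2 and seq3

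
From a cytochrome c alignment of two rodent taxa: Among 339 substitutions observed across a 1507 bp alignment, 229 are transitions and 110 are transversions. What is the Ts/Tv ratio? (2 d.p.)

2.08

R = 229/110 = 2.081818… ≈ 2.08 (to 2 d.p.).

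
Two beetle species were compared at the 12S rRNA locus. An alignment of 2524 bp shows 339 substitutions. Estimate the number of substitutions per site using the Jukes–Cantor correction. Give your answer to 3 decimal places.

0.148

p = 339/2524 ≈ 0.134311.
d = −(3/4) ln(1 − 4p/3) = −0.75 ln(1 − 0.179081) = −0.75 ln(0.820919)
  = −0.75 × (-0.197331) = 0.147998 substitutions/site.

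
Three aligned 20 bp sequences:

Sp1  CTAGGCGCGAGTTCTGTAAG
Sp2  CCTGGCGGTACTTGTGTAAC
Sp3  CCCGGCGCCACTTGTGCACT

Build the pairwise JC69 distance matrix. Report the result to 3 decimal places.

Sp1–Sp2: 7/20 sites differ → p = 0.35, d = −0.75 ln(1 − 0.466667) = 0.471457 ≈ 0.471.
Sp1–Sp3: 8/20 sites differ → p = 0.4, d = −0.75 ln(1 − 0.533333) = 0.571605 ≈ 0.572.
Sp2–Sp3: 6/20 sites differ → p = 0.3, d = −0.75 ln(1 − 0.4) = 0.383119 ≈ 0.383.

d(Sp1,Sp2) = 0.471, d(Sp1,Sp3) = 0.572, d(Sp2,Sp3) = 0.383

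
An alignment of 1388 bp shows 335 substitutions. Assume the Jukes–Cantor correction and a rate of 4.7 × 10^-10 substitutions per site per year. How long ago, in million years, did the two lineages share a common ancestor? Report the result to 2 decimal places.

p = 335/1388 ≈ 0.241354.
d = −(3/4) ln(1 − 4p/3) = −0.75 ln(1 − 0.321805) = −0.75 ln(0.678195)
  = −0.75 × (-0.388320) = 0.291240 substitutions/site.
Under a molecular clock d = 2μt, so t = d/(2μ) = 0.291240 / (2 × 4.7 × 10^-10) = 309.83 million years.

309.83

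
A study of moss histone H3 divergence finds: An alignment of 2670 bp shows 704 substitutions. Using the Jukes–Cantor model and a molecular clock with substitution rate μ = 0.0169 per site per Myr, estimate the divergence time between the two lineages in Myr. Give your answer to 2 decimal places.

p = 704/2670 ≈ 0.26367.
d = −(3/4) ln(1 − 4p/3) = −0.75 ln(1 − 0.35156) = −0.75 ln(0.64844)
  = −0.75 × (-0.433186) = 0.324890 substitutions/site.
Under a molecular clock d = 2μt, so t = d/(2μ) = 0.324890 / (2 × 0.0169) = 9.61 Myr.

9.61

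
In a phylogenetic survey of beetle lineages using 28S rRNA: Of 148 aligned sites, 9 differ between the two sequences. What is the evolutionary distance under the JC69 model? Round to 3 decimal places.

p = 9/148 ≈ 0.060811.
d = −(3/4) ln(1 − 4p/3) = −0.75 ln(1 − 0.081081) = −0.75 ln(0.918919)
  = −0.75 × (-0.084557) = 0.063418 substitutions/site.

0.063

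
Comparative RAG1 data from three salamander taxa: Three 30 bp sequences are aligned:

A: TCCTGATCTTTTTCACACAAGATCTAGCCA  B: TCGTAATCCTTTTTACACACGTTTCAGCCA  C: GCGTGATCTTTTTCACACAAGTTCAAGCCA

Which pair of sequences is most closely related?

A–B: 8/30 differ, p = 0.267, d = 0.330.
A–C: 4/30 differ, p = 0.133, d = 0.147.
B–C: 7/30 differ, p = 0.233, d = 0.280.
The smallest distance is between A and C.

A and C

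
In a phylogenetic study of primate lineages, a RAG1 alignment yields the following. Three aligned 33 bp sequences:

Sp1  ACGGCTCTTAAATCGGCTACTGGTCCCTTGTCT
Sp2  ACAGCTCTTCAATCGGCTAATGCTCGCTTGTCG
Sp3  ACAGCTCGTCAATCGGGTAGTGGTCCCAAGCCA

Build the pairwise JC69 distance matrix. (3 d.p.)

d(Sp1,Sp2) = 0.208, d(Sp1,Sp3) = 0.339, d(Sp2,Sp3) = 0.339

Sp1–Sp2: 6/33 sites differ → p ≈ 0.181818, d = −0.75 ln(1 − 0.242424) = 0.208224 ≈ 0.208.
Sp1–Sp3: 9/33 sites differ → p ≈ 0.272727, d = −0.75 ln(1 − 0.363636) = 0.338988 ≈ 0.339.
Sp2–Sp3: 9/33 sites differ → p ≈ 0.272727, d = −0.75 ln(1 − 0.363636) = 0.338988 ≈ 0.339.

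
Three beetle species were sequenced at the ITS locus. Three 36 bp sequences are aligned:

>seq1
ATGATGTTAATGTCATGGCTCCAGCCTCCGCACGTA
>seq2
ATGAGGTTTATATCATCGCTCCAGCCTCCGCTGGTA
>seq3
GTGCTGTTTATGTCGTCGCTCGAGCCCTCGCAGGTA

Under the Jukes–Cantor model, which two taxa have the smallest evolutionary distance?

seq1 and seq2

seq1–seq2: 6/36 differ, p = 0.167, d = 0.188.
seq1–seq3: 9/36 differ, p = 0.250, d = 0.304.
seq2–seq3: 9/36 differ, p = 0.250, d = 0.304.
The smallest distance is between seq1 and seq2.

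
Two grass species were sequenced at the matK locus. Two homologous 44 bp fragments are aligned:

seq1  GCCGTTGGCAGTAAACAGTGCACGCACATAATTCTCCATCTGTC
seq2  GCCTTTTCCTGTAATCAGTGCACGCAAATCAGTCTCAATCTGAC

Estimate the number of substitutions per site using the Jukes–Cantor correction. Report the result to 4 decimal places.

The sequences differ at 10 of 44 sites (4, 7, 8, 10, 15, 27, 30, 32, 37, 43), so p = 10/44 ≈ 0.227273.
d = −(3/4) ln(1 − 4p/3) = −0.75 ln(1 − 0.303031) = −0.75 ln(0.696969)
  = −0.75 × (-0.361014) = 0.270761 substitutions/site.

0.2708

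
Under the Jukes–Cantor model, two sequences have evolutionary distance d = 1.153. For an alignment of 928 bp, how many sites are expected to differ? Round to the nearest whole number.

Invert JC69: p = (3/4)(1 − e^(−4d/3)) = 0.75 × (1 − e^(-1.537333)) = 0.75 × (1 − 0.214954) = 0.588785.
Expected differing sites = pL ≈ 0.588785 × 928 = 546.39248 ≈ 546.

546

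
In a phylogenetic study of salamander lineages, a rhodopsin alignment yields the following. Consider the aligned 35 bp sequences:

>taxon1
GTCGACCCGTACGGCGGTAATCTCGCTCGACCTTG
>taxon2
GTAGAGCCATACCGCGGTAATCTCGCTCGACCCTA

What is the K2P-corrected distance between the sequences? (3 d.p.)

0.196

Of 35 sites, 3 differences are transitions and 3 are transversions, so P = 3/35 ≈ 0.085714 and Q = 3/35 ≈ 0.085714.
Under the Kimura two-parameter model, d = −½ ln(1 − 2P − Q) − ¼ ln(1 − 2Q).
1 − 2P − Q = 0.742858, giving −½ ln(0.742858) = 0.148625.
1 − 2Q = 0.828572, giving −¼ ln(0.828572) = 0.047013.
d = 0.148625 + 0.047013 = 0.195638.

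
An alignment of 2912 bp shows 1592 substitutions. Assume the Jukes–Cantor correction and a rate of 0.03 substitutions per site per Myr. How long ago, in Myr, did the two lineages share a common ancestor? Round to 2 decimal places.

16.32

p = 1592/2912 ≈ 0.546703.
d = −(3/4) ln(1 − 4p/3) = −0.75 ln(1 − 0.728937) = −0.75 ln(0.271063)
  = −0.75 × (-1.305404) = 0.979053 substitutions/site.
Under a molecular clock d = 2μt, so t = d/(2μ) = 0.979053 / (2 × 0.03) = 16.32 Myr.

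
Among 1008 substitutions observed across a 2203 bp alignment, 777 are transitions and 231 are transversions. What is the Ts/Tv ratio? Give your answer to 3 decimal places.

R = 777/231 = 3.363636… ≈ 3.364 (to 3 d.p.).

3.364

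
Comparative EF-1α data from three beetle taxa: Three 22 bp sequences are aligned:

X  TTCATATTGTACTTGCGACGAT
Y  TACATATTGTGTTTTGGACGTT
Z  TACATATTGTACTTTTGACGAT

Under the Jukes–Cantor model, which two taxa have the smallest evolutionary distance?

X–Y: 6/22 differ, p = 0.273, d = 0.339.
X–Z: 3/22 differ, p = 0.136, d = 0.151.
Y–Z: 4/22 differ, p = 0.182, d = 0.208.
The smallest distance is between X and Z.

X and Z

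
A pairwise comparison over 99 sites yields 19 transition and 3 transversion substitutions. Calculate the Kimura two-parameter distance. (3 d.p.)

P = 19/99 ≈ 0.191919 and Q = 3/99 ≈ 0.030303.
Under the Kimura two-parameter model, d = −½ ln(1 − 2P − Q) − ¼ ln(1 − 2Q).
1 − 2P − Q = 0.585859, giving −½ ln(0.585859) = 0.267338.
1 − 2Q = 0.939394, giving −¼ ln(0.939394) = 0.015630.
d = 0.267338 + 0.015630 = 0.282968.

0.283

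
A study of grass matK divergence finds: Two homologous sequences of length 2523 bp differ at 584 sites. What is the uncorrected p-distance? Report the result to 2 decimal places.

p = 584/2523 = 0.231470… ≈ 0.23 (to 2 d.p.).

0.23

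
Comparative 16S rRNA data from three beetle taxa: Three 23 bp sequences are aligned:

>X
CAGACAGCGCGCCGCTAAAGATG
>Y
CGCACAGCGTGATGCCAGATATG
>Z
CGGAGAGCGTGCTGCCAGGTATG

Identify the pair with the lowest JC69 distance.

X–Y: 8/23 differ, p = 0.348, d = 0.467.
X–Z: 8/23 differ, p = 0.348, d = 0.467.
Y–Z: 4/23 differ, p = 0.174, d = 0.198.
The smallest distance is between Y and Z.

Y and Z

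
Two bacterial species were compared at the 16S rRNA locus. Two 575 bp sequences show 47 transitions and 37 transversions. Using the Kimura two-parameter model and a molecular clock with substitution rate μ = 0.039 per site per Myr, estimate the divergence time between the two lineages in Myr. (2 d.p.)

P = 47/575 ≈ 0.081739 and Q = 37/575 ≈ 0.064348.
Under the Kimura two-parameter model, d = −½ ln(1 − 2P − Q) − ¼ ln(1 − 2Q).
1 − 2P − Q = 0.772174, giving −½ ln(0.772174) = 0.129273.
1 − 2Q = 0.871304, giving −¼ ln(0.871304) = 0.034441.
d = 0.129273 + 0.034441 = 0.163714.
Under a molecular clock d = 2μt, so t = d/(2μ) = 0.163714 / (2 × 0.039) = 2.10 Myr.

2.10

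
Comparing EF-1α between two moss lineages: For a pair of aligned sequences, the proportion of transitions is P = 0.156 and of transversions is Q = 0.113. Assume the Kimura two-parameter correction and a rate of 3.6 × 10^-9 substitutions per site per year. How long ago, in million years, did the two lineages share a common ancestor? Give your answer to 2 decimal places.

47.32

Under the Kimura two-parameter model, d = −½ ln(1 − 2P − Q) − ¼ ln(1 − 2Q).
1 − 2P − Q = 0.575, giving −½ ln(0.575) = 0.276693.
1 − 2Q = 0.774, giving −¼ ln(0.774) = 0.064046.
d = 0.276693 + 0.064046 = 0.340739.
Under a molecular clock d = 2μt, so t = d/(2μ) = 0.340739 / (2 × 3.6 × 10^-9) = 47.32 million years.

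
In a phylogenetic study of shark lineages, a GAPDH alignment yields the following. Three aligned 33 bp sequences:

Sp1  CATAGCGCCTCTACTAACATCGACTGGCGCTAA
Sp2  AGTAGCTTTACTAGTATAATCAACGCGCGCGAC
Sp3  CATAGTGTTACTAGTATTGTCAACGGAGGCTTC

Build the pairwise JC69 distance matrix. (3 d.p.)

d(Sp1,Sp2) = 0.625, d(Sp1,Sp3) = 0.625, d(Sp2,Sp3) = 0.441

Sp1–Sp2: 14/33 sites differ → p ≈ 0.424242, d = −0.75 ln(1 − 0.565656) = 0.625439 ≈ 0.625.
Sp1–Sp3: 14/33 sites differ → p ≈ 0.424242, d = −0.75 ln(1 − 0.565656) = 0.625439 ≈ 0.625.
Sp2–Sp3: 11/33 sites differ → p ≈ 0.333333, d = −0.75 ln(1 − 0.444444) = 0.440839 ≈ 0.441.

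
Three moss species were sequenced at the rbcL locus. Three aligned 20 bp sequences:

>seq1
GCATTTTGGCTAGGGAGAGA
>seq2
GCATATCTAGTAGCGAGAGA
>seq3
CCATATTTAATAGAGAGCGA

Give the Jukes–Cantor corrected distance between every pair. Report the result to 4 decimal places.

d(seq1,seq2) = 0.3831, d(seq1,seq3) = 0.4715, d(seq2,seq3) = 0.3041

seq1–seq2: 6/20 sites differ → p = 0.3, d = −0.75 ln(1 − 0.4) = 0.383119 ≈ 0.3831.
seq1–seq3: 7/20 sites differ → p = 0.35, d = −0.75 ln(1 − 0.466667) = 0.471457 ≈ 0.4715.
seq2–seq3: 5/20 sites differ → p = 0.25, d = −0.75 ln(1 − 0.333333) = 0.304098 ≈ 0.3041.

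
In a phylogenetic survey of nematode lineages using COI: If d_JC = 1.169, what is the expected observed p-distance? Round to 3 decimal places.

p = (3/4)(1 − e^(−4d/3)) = 0.75 × (1 − e^(-1.558667)) = 0.75 × (1 − 0.210416) = 0.592188.

0.592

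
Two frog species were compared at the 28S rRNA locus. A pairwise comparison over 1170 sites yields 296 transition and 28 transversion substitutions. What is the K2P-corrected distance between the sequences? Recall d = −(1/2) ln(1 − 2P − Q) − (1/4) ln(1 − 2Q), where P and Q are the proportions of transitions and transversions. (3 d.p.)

0.390

P = 296/1170 ≈ 0.252991 and Q = 28/1170 ≈ 0.023932.
Under the Kimura two-parameter model, d = −½ ln(1 − 2P − Q) − ¼ ln(1 − 2Q).
1 − 2P − Q = 0.470086, giving −½ ln(0.470086) = 0.377420.
1 − 2Q = 0.952136, giving −¼ ln(0.952136) = 0.012262.
d = 0.377420 + 0.012262 = 0.389682.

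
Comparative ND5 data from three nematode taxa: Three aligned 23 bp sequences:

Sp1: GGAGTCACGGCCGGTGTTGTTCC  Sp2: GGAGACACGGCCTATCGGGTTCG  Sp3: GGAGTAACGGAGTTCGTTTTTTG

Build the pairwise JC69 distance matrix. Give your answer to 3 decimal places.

Sp1–Sp2: 7/23 sites differ → p ≈ 0.304348, d = −0.75 ln(1 − 0.405797) = 0.390401 ≈ 0.390.
Sp1–Sp3: 9/23 sites differ → p ≈ 0.391304, d = −0.75 ln(1 − 0.521739) = 0.553199 ≈ 0.553.
Sp2–Sp3: 11/23 sites differ → p ≈ 0.478261, d = −0.75 ln(1 − 0.637681) = 0.761423 ≈ 0.761.

d(Sp1,Sp2) = 0.390, d(Sp1,Sp3) = 0.553, d(Sp2,Sp3) = 0.761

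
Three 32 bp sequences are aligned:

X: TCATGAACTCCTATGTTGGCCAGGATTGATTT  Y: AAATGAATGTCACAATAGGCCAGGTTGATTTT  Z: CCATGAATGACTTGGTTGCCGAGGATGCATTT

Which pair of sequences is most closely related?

X and Z

X–Y: 14/32 differ, p = 0.438, d = 0.657.
X–Z: 10/32 differ, p = 0.313, d = 0.404.
Y–Z: 13/32 differ, p = 0.406, d = 0.585.
The smallest distance is between X and Z.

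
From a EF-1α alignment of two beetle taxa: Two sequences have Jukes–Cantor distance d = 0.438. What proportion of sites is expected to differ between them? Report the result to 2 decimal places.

0.33

p = (3/4)(1 − e^(−4d/3)) = 0.75 × (1 − e^(-0.584)) = 0.75 × (1 − 0.557663) = 0.331753.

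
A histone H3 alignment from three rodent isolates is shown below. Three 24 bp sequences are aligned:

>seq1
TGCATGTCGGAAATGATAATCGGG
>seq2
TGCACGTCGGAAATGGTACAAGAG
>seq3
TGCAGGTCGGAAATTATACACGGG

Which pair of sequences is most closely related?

seq1 and seq3

seq1–seq2: 6/24 differ, p = 0.250, d = 0.304.
seq1–seq3: 4/24 differ, p = 0.167, d = 0.188.
seq2–seq3: 5/24 differ, p = 0.208, d = 0.244.
The smallest distance is between seq1 and seq3.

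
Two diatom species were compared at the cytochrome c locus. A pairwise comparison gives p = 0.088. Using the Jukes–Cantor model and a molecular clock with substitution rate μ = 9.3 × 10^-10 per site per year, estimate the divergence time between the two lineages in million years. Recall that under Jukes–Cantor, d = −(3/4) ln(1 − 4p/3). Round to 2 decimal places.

50.33

d = −(3/4) ln(1 − 4p/3) = −0.75 ln(1 − 0.117333) = −0.75 ln(0.882667)
  = −0.75 × (-0.124807) = 0.093605 substitutions/site.
Under a molecular clock d = 2μt, so t = d/(2μ) = 0.093605 / (2 × 9.3 × 10^-10) = 50.33 million years.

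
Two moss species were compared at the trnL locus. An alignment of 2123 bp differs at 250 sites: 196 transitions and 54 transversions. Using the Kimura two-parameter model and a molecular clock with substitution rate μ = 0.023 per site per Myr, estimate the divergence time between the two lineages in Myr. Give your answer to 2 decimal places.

2.85

P = 196/2123 ≈ 0.092322 and Q = 54/2123 ≈ 0.025436.
Under the Kimura two-parameter model, d = −½ ln(1 − 2P − Q) − ¼ ln(1 − 2Q).
1 − 2P − Q = 0.78992, giving −½ ln(0.78992) = 0.117912.
1 − 2Q = 0.949128, giving −¼ ln(0.949128) = 0.013053.
d = 0.117912 + 0.013053 = 0.130965.
Under a molecular clock d = 2μt, so t = d/(2μ) = 0.130965 / (2 × 0.023) = 2.85 Myr.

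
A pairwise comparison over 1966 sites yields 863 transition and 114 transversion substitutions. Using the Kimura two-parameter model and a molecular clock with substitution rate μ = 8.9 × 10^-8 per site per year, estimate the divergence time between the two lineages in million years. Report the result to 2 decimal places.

7.89

P = 863/1966 ≈ 0.438962 and Q = 114/1966 ≈ 0.057986.
Under the Kimura two-parameter model, d = −½ ln(1 − 2P − Q) − ¼ ln(1 − 2Q).
1 − 2P − Q = 0.06409, giving −½ ln(0.06409) = 1.373733.
1 − 2Q = 0.884028, giving −¼ ln(0.884028) = 0.030817.
d = 1.373733 + 0.030817 = 1.404550.
Under a molecular clock d = 2μt, so t = d/(2μ) = 1.404550 / (2 × 8.9 × 10^-8) = 7.89 million years.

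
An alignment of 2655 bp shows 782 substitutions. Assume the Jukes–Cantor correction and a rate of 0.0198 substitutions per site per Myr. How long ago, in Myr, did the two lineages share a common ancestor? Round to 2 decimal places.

p = 782/2655 ≈ 0.294539.
d = −(3/4) ln(1 − 4p/3) = −0.75 ln(1 − 0.392719) = −0.75 ln(0.607281)
  = −0.75 × (-0.498764) = 0.374073 substitutions/site.
Under a molecular clock d = 2μt, so t = d/(2μ) = 0.374073 / (2 × 0.0198) = 9.45 Myr.

9.45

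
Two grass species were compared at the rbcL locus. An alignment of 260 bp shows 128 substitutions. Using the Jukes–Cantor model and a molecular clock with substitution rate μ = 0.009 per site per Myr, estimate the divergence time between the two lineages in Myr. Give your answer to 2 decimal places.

p = 128/260 ≈ 0.492308.
d = −(3/4) ln(1 − 4p/3) = −0.75 ln(1 − 0.656411) = −0.75 ln(0.343589)
  = −0.75 × (-1.068309) = 0.801232 substitutions/site.
Under a molecular clock d = 2μt, so t = d/(2μ) = 0.801232 / (2 × 0.009) = 44.51 Myr.

44.51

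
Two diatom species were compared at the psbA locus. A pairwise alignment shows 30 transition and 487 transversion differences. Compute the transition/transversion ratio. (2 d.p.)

0.06

R = 30/487 = 0.061601… ≈ 0.06 (to 2 d.p.).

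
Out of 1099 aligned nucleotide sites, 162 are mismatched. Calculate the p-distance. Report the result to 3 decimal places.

p = 162/1099 = 0.147406… ≈ 0.147 (to 3 d.p.).

0.147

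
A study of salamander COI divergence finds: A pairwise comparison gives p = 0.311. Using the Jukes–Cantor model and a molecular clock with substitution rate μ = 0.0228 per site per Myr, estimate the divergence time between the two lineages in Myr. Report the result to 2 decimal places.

d = −(3/4) ln(1 − 4p/3) = −0.75 ln(1 − 0.414667) = −0.75 ln(0.585333)
  = −0.75 × (-0.535574) = 0.401681 substitutions/site.
Under a molecular clock d = 2μt, so t = d/(2μ) = 0.401681 / (2 × 0.0228) = 8.81 Myr.

8.81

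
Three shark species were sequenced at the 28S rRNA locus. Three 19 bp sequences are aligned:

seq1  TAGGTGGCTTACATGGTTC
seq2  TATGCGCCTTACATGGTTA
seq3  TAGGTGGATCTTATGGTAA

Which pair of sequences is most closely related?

seq1–seq2: 4/19 differ, p = 0.211, d = 0.247.
seq1–seq3: 6/19 differ, p = 0.316, d = 0.410.
seq2–seq3: 8/19 differ, p = 0.421, d = 0.618.
The smallest distance is between seq1 and seq2.

seq1 and seq2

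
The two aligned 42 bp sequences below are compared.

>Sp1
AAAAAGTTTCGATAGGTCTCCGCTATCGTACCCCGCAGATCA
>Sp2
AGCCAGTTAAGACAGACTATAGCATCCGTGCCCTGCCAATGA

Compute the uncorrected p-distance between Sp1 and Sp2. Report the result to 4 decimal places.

0.4762

The sequences differ at 20 of 42 positions.
p = 20/42 = 0.476190… ≈ 0.4762 (to 4 d.p.).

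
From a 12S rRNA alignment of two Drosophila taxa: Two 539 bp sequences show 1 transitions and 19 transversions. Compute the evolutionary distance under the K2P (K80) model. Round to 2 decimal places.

P = 1/539 ≈ 0.001855 and Q = 19/539 ≈ 0.03525.
Under the Kimura two-parameter model, d = −½ ln(1 − 2P − Q) − ¼ ln(1 − 2Q).
1 − 2P − Q = 0.96104, giving −½ ln(0.96104) = 0.019870.
1 − 2Q = 0.9295, giving −¼ ln(0.9295) = 0.018277.
d = 0.019870 + 0.018277 = 0.038147.

0.04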